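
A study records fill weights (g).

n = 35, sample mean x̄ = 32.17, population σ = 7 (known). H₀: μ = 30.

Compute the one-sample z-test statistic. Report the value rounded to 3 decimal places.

SE = σ/√n = 7/√35 = 1.1832
z = (x̄−μ₀)/SE = (32.17−30)/1.1832 = 1.8340

test statistic = 1.834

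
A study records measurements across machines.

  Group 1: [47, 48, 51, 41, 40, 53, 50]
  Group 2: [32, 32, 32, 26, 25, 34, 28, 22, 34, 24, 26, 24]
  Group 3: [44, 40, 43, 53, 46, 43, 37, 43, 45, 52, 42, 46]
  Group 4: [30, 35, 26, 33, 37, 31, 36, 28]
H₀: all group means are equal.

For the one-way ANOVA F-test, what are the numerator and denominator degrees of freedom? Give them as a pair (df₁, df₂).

degrees of freedom = [3, 35]

k = 4 groups, N = 39 total
df = (k−1, N−k) = (4−1, 39−4) = (3, 35)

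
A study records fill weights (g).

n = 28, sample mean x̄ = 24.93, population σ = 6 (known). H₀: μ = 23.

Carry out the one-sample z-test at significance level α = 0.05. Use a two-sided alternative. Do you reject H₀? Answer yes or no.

reject H₀: no

SE = σ/√n = 6/√28 = 1.1339
z = (x̄−μ₀)/SE = (24.93−23)/1.1339 = 1.7021
p-value (two-sided) = 0.08874
At α=0.05: p ≥ α → fail to reject H₀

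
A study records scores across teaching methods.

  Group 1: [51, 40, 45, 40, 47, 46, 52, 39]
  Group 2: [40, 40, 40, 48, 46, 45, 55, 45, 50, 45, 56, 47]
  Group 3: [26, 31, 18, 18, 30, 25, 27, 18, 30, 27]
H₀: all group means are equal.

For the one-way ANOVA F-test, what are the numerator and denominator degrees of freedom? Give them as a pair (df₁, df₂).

k = 3 groups, N = 30 total
df = (k−1, N−k) = (3−1, 30−3) = (2, 27)

degrees of freedom = [2, 27]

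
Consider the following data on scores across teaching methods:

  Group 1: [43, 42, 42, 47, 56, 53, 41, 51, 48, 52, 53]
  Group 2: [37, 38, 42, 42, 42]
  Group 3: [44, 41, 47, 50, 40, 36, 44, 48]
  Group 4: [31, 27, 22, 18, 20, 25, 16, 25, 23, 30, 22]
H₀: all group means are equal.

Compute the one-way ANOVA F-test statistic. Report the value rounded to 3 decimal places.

Group means [48.00, 40.20, 43.75, 23.55], grand mean 38.229
SSB = Σnᵢ(x̄ᵢ−x̄)² = 3685.144; SSW = ΣΣ(x−x̄ᵢ)² = 679.027
MSB = 3685.144/3 = 1228.3814; MSW = 679.027/31 = 21.9041
F = MSB/MSW = 56.0800
df = (3, 31)

test statistic = 56.080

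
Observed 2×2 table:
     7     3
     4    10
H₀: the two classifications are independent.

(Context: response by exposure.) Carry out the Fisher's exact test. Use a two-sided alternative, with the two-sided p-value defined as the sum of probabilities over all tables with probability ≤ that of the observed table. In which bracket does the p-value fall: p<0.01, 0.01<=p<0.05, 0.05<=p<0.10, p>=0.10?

Margins: r₁=10, r₂=14, c₁=11, c₂=13, n=24
p_obs = C(10,7)·C(14,4)/C(24,11); sum pmf over tables with pmf ≤ p_obs
p-value (two-sided) = 0.09530
→ bracket: 0.05<=p<0.10

p-value bracket: 0.05<=p<0.10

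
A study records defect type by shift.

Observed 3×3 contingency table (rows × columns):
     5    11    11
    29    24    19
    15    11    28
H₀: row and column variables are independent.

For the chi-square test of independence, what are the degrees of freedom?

degrees of freedom = 4

df = (r−1)(c−1) = (3−1)·(3−1) = 4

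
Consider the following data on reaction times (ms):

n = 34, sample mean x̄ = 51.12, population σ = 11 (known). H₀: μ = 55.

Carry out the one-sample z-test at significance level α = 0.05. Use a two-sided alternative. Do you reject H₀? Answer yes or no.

reject H₀: yes

SE = σ/√n = 11/√34 = 1.8865
z = (x̄−μ₀)/SE = (51.12−55)/1.8865 = -2.0567
p-value (two-sided) = 0.03971
At α=0.05: p < α → reject H₀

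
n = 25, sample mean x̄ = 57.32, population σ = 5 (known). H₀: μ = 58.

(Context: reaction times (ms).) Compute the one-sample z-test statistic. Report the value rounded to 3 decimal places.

test statistic = -0.680

SE = σ/√n = 5/√25 = 1.0000
z = (x̄−μ₀)/SE = (57.32−58)/1.0000 = -0.6800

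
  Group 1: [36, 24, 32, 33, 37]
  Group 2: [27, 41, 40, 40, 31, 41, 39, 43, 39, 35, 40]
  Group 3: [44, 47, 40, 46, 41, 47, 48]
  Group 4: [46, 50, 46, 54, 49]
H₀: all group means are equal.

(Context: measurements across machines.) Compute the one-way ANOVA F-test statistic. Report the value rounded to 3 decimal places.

Group means [32.40, 37.82, 44.71, 49.00], grand mean 40.571
SSB = Σnᵢ(x̄ᵢ−x̄)² = 892.592; SSW = ΣΣ(x−x̄ᵢ)² = 444.265
MSB = 892.592/3 = 297.5307; MSW = 444.265/24 = 18.5110
F = MSB/MSW = 16.0732
df = (3, 24)

test statistic = 16.073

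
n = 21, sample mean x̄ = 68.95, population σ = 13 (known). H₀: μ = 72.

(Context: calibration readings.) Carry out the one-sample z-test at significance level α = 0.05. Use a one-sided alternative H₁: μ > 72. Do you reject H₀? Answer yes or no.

SE = σ/√n = 13/√21 = 2.8368
z = (x̄−μ₀)/SE = (68.95−72)/2.8368 = -1.0751
p-value (one-sided, H₁ greater) = 0.85884
At α=0.05: p ≥ α → fail to reject H₀

reject H₀: no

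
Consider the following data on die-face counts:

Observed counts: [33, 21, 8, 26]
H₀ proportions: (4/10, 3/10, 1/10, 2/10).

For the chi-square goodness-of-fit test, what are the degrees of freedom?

degrees of freedom = 3

df = k − 1 = 4 − 1 = 3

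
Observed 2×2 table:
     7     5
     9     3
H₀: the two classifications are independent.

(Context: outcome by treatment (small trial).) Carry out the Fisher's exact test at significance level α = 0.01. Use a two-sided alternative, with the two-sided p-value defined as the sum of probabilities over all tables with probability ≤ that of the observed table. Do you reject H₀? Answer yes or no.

reject H₀: no

Margins: r₁=12, r₂=12, c₁=16, c₂=8, n=24
p_obs = C(12,7)·C(12,9)/C(24,16); sum pmf over tables with pmf ≤ p_obs
p-value (two-sided) = 0.66685
At α=0.01: p ≥ α → fail to reject H₀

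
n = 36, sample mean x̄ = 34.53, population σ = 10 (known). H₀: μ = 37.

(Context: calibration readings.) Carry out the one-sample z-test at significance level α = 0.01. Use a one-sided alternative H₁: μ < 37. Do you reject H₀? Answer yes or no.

SE = σ/√n = 10/√36 = 1.6667
z = (x̄−μ₀)/SE = (34.53−37)/1.6667 = -1.4820
p-value (one-sided, H₁ less) = 0.06917
At α=0.01: p ≥ α → fail to reject H₀

reject H₀: no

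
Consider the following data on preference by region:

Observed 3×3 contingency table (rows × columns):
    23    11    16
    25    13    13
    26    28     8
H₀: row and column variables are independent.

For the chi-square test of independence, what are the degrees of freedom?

degrees of freedom = 4

df = (r−1)(c−1) = (3−1)·(3−1) = 4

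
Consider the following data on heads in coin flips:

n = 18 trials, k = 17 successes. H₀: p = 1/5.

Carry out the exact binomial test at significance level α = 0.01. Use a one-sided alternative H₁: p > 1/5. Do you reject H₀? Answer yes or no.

reject H₀: yes

Exact binomial: n=18, k=17, p₀=1/5=0.2000
P(X≥17) from Σ C(n,i)·p₀^i·(1−p₀)^(n−i)
p-value (one-sided, H₁ greater) = 0.00000
At α=0.01: p < α → reject H₀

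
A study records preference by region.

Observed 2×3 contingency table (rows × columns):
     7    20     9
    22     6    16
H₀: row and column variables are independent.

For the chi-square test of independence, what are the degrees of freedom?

df = (r−1)(c−1) = (2−1)·(3−1) = 2

degrees of freedom = 2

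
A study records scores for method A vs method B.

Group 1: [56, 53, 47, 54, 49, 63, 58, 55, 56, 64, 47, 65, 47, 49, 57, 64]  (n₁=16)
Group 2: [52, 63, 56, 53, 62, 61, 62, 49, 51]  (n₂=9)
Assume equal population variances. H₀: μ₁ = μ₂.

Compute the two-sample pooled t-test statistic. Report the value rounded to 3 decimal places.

x̄₁=55.250, s₁=6.372, n₁=16
x̄₂=56.556, s₂=5.503, n₂=9
s_p² = [15·6.372² + 8·5.503²]/23 = 37.0097
SE = √(s_p²·(1/16+1/9)) = 2.5348
t = (55.250−56.556)/2.5348 = -0.5150
df = 23

test statistic = -0.515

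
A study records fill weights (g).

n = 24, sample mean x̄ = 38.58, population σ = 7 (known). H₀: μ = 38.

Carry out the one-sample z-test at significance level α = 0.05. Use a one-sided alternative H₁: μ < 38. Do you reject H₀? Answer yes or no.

reject H₀: no

SE = σ/√n = 7/√24 = 1.4289
z = (x̄−μ₀)/SE = (38.58−38)/1.4289 = 0.4059
p-value (one-sided, H₁ less) = 0.65760
At α=0.05: p ≥ α → fail to reject H₀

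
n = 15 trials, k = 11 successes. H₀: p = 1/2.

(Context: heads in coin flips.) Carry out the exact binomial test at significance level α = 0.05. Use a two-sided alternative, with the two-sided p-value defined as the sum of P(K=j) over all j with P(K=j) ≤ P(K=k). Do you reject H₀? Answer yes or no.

reject H₀: no

Exact binomial: n=15, k=11, p₀=1/2=0.5000
P(X=j) = C(n,j)·p₀^j·(1−p₀)^(n−j); p = Σ P(X=j) over j with P(X=j) ≤ P(X=11)
p-value (two-sided) = 0.11847
At α=0.05: p ≥ α → fail to reject H₀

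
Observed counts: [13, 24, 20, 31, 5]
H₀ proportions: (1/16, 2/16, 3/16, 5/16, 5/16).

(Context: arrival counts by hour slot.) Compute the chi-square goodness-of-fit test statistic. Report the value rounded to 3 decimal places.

n = 93; E_i = n·p_i = [5.81, 11.62, 17.44, 29.06, 29.06]
χ² = (13−5.81)²/5.81 + (24−11.62)²/11.62 + (20−17.44)²/17.44 + (31−29.06)²/29.06 + (5−29.06)²/29.06 = 42.4896
df = 4

test statistic = 42.490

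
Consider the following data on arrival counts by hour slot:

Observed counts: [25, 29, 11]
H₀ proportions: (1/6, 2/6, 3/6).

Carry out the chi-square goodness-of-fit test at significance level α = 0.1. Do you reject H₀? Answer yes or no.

n = 65; E_i = n·p_i = [10.83, 21.67, 32.50]
χ² = (25−10.83)²/10.83 + (29−21.67)²/21.67 + (11−32.50)²/32.50 = 35.2308
df = 2
p-value (upper-tail) = 0.00000
At α=0.1: p < α → reject H₀

reject H₀: yes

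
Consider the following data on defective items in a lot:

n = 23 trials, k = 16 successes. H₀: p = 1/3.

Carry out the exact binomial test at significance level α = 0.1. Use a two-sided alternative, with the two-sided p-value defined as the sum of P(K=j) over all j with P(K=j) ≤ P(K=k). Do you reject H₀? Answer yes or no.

reject H₀: yes

Exact binomial: n=23, k=16, p₀=1/3=0.3333
P(X=j) = C(n,j)·p₀^j·(1−p₀)^(n−j); p = Σ P(X=j) over j with P(X=j) ≤ P(X=16)
p-value (two-sided) = 0.00050
At α=0.1: p < α → reject H₀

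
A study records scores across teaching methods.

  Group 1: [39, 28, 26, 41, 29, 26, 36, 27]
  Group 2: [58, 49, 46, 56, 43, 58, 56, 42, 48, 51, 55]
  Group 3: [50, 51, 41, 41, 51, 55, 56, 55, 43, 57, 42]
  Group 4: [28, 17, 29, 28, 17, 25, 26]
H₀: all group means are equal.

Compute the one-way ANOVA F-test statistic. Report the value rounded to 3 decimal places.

test statistic = 42.453

Group means [31.50, 51.09, 49.27, 24.29], grand mean 41.243
SSB = Σnᵢ(x̄ᵢ−x̄)² = 4548.291; SSW = ΣΣ(x−x̄ᵢ)² = 1178.519
MSB = 4548.291/3 = 1516.0971; MSW = 1178.519/33 = 35.7127
F = MSB/MSW = 42.4526
df = (3, 33)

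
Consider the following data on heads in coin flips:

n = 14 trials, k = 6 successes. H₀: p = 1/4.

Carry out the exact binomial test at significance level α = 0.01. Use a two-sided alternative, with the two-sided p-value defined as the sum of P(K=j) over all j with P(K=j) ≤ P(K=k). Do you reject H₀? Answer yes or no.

reject H₀: no

Exact binomial: n=14, k=6, p₀=1/4=0.2500
P(X=j) = C(n,j)·p₀^j·(1−p₀)^(n−j); p = Σ P(X=j) over j with P(X=j) ≤ P(X=6)
p-value (two-sided) = 0.12949
At α=0.01: p ≥ α → fail to reject H₀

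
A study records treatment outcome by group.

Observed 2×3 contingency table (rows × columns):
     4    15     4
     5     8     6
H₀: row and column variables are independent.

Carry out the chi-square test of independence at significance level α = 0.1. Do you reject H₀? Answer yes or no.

Row totals [23, 19], col totals [9, 23, 10], n=42
χ² = (4−4.93)²/4.93 + (15−12.60)²/12.60 + (4−5.48)²/5.48 + (5−4.07)²/4.07 + (8−10.40)²/10.40 + (6−4.52)²/4.52 = 2.2813
df = 2
p-value (upper-tail) = 0.31961
At α=0.1: p ≥ α → fail to reject H₀

reject H₀: no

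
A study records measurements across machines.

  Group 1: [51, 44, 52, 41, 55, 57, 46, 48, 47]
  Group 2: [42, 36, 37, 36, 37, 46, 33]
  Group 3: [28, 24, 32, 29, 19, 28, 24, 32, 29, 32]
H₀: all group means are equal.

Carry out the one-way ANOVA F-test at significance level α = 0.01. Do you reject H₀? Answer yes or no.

reject H₀: yes

Group means [49.00, 38.14, 27.70], grand mean 37.885
SSB = Σnᵢ(x̄ᵢ−x̄)² = 2149.697; SSW = ΣΣ(x−x̄ᵢ)² = 492.957
MSB = 2149.697/2 = 1074.8484; MSW = 492.957/23 = 21.4329
F = MSB/MSW = 50.1494
df = (2, 23)
p-value (upper-tail) = 0.00000
At α=0.01: p < α → reject H₀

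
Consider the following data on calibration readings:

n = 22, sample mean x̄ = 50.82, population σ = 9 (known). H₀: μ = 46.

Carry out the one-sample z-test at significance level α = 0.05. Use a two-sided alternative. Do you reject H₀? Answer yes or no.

reject H₀: yes

SE = σ/√n = 9/√22 = 1.9188
z = (x̄−μ₀)/SE = (50.82−46)/1.9188 = 2.5120
p-value (two-sided) = 0.01201
At α=0.05: p < α → reject H₀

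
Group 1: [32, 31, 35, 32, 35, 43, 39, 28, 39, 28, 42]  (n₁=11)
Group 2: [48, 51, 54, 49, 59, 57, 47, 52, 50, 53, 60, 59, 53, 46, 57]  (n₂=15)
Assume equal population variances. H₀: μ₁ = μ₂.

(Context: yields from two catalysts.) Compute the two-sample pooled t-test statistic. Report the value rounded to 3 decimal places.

test statistic = -9.344

x̄₁=34.909, s₁=5.262, n₁=11
x̄₂=53.000, s₂=4.583, n₂=15
s_p² = [10·5.262² + 14·4.583²]/24 = 23.7879
SE = √(s_p²·(1/11+1/15)) = 1.9361
t = (34.909−53.000)/1.9361 = -9.3441
df = 24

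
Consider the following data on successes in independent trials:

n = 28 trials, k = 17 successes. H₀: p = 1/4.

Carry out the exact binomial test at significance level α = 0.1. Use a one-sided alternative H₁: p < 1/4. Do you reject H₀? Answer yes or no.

Exact binomial: n=28, k=17, p₀=1/4=0.2500
P(X≤17) from Σ C(n,i)·p₀^i·(1−p₀)^(n−i)
p-value (one-sided, H₁ less) = 0.99999
At α=0.1: p ≥ α → fail to reject H₀

reject H₀: no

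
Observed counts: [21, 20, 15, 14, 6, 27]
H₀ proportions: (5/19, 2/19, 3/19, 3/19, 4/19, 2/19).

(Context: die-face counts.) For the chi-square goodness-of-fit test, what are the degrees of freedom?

df = k − 1 = 6 − 1 = 5

degrees of freedom = 5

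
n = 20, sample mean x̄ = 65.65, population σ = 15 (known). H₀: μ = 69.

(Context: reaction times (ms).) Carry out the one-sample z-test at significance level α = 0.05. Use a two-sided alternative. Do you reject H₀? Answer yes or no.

SE = σ/√n = 15/√20 = 3.3541
z = (x̄−μ₀)/SE = (65.65−69)/3.3541 = -0.9988
p-value (two-sided) = 0.31790
At α=0.05: p ≥ α → fail to reject H₀

reject H₀: no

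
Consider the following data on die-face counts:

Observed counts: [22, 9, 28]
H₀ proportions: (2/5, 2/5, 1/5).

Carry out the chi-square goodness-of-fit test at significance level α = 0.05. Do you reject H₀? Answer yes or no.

reject H₀: yes

n = 59; E_i = n·p_i = [23.60, 23.60, 11.80]
χ² = (22−23.60)²/23.60 + (9−23.60)²/23.60 + (28−11.80)²/11.80 = 31.3814
df = 2
p-value (upper-tail) = 0.00000
At α=0.05: p < α → reject H₀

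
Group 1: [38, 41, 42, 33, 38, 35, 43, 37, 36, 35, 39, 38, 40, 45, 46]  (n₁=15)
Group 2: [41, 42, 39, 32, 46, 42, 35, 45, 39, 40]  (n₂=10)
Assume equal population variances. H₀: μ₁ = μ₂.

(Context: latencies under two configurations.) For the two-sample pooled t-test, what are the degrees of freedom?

degrees of freedom = 23

df = n₁ + n₂ − 2 = 15 + 10 − 2 = 23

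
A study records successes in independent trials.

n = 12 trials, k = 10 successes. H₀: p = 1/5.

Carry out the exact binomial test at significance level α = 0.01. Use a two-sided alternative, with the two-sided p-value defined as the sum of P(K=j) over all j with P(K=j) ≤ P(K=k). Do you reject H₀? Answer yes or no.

Exact binomial: n=12, k=10, p₀=1/5=0.2000
P(X=j) = C(n,j)·p₀^j·(1−p₀)^(n−j); p = Σ P(X=j) over j with P(X=j) ≤ P(X=10)
p-value (two-sided) = 0.00000
At α=0.01: p < α → reject H₀

reject H₀: yes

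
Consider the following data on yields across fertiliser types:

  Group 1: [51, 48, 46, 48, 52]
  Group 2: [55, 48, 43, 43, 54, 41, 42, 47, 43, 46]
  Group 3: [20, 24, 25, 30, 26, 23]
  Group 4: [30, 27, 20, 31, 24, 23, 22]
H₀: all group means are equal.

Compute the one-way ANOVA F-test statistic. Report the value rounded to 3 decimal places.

Group means [49.00, 46.20, 24.67, 25.29], grand mean 36.857
SSB = Σnᵢ(x̄ᵢ−x̄)² = 3439.067; SSW = ΣΣ(x−x̄ᵢ)² = 400.362
MSB = 3439.067/3 = 1146.3556; MSW = 400.362/24 = 16.6817
F = MSB/MSW = 68.7192
df = (3, 24)

test statistic = 68.719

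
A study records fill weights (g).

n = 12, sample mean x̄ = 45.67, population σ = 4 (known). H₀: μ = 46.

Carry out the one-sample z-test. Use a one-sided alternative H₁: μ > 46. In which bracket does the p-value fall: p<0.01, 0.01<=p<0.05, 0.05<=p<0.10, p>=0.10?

p-value bracket: p>=0.10

SE = σ/√n = 4/√12 = 1.1547
z = (x̄−μ₀)/SE = (45.67−46)/1.1547 = -0.2858
p-value (one-sided, H₁ greater) = 0.61248
→ bracket: p>=0.10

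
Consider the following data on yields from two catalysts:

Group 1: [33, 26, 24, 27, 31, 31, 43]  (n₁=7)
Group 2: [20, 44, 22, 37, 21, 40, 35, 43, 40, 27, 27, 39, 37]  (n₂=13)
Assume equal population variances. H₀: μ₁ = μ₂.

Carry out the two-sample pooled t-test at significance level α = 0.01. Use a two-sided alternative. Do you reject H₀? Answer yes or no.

x̄₁=30.714, s₁=6.291, n₁=7
x̄₂=33.231, s₂=8.642, n₂=13
s_p² = [6·6.291² + 12·8.642²]/18 = 62.9853
SE = √(s_p²·(1/7+1/13)) = 3.7206
t = (30.714−33.231)/3.7206 = -0.6764
df = 18
p-value (two-sided) = 0.50741
At α=0.01: p ≥ α → fail to reject H₀

reject H₀: no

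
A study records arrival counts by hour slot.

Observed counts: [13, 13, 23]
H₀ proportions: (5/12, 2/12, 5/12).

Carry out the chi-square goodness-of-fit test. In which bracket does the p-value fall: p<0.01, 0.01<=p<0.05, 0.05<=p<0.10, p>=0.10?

p-value bracket: 0.05<=p<0.10

n = 49; E_i = n·p_i = [20.42, 8.17, 20.42]
χ² = (13−20.42)²/20.42 + (13−8.17)²/8.17 + (23−20.42)²/20.42 = 5.8816
df = 2
p-value (upper-tail) = 0.05282
→ bracket: 0.05<=p<0.10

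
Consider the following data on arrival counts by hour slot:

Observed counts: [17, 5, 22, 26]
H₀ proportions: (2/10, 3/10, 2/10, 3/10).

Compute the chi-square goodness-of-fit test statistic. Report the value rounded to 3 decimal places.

n = 70; E_i = n·p_i = [14.00, 21.00, 14.00, 21.00]
χ² = (17−14.00)²/14.00 + (5−21.00)²/21.00 + (22−14.00)²/14.00 + (26−21.00)²/21.00 = 18.5952
df = 3

test statistic = 18.595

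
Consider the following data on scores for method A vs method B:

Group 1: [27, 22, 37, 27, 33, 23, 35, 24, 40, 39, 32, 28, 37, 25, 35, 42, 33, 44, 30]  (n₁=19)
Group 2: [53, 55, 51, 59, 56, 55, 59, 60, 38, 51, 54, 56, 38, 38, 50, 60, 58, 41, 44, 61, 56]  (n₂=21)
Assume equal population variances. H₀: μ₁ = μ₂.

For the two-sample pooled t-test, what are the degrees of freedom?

degrees of freedom = 38

df = n₁ + n₂ − 2 = 19 + 21 − 2 = 38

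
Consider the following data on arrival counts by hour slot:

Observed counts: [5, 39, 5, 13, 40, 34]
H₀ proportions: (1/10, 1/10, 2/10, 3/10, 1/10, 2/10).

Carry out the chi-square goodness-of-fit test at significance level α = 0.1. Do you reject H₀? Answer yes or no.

n = 136; E_i = n·p_i = [13.60, 13.60, 27.20, 40.80, 13.60, 27.20]
χ² = (5−13.60)²/13.60 + (39−13.60)²/13.60 + (5−27.20)²/27.20 + (13−40.80)²/40.80 + (40−13.60)²/13.60 + (34−27.20)²/27.20 = 142.8848
df = 5
p-value (upper-tail) = 0.00000
At α=0.1: p < α → reject H₀

reject H₀: yes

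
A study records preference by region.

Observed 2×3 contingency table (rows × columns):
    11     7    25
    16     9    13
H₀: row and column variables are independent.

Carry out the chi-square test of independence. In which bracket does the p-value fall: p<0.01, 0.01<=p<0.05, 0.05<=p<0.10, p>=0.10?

p-value bracket: 0.05<=p<0.10

Row totals [43, 38], col totals [27, 16, 38], n=81
χ² = (11−14.33)²/14.33 + (7−8.49)²/8.49 + (25−20.17)²/20.17 + (16−12.67)²/12.67 + (9−7.51)²/7.51 + (13−17.83)²/17.83 = 4.6746
df = 2
p-value (upper-tail) = 0.09659
→ bracket: 0.05<=p<0.10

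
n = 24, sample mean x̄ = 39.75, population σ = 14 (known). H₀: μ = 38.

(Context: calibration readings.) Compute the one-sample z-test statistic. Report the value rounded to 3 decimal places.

test statistic = 0.612

SE = σ/√n = 14/√24 = 2.8577
z = (x̄−μ₀)/SE = (39.75−38)/2.8577 = 0.6124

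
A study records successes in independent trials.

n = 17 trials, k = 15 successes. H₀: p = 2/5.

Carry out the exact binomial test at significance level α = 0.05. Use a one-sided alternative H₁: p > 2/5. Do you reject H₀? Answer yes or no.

reject H₀: yes

Exact binomial: n=17, k=15, p₀=2/5=0.4000
P(X≥15) from Σ C(n,i)·p₀^i·(1−p₀)^(n−i)
p-value (one-sided, H₁ greater) = 0.00006
At α=0.05: p < α → reject H₀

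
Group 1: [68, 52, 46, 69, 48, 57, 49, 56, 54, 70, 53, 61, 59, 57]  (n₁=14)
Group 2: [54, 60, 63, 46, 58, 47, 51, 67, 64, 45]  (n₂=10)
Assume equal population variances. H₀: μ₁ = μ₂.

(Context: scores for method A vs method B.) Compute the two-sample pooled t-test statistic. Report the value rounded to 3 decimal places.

test statistic = 0.484

x̄₁=57.071, s₁=7.701, n₁=14
x̄₂=55.500, s₂=8.045, n₂=10
s_p² = [13·7.701² + 9·8.045²]/22 = 61.5195
SE = √(s_p²·(1/14+1/10)) = 3.2475
t = (57.071−55.500)/3.2475 = 0.4839
df = 22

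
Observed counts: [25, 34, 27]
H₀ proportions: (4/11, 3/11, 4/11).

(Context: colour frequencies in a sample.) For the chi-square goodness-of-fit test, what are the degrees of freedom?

degrees of freedom = 2

df = k − 1 = 3 − 1 = 2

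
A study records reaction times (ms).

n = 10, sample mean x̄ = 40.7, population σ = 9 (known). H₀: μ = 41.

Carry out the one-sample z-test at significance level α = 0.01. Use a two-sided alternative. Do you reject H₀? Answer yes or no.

reject H₀: no

SE = σ/√n = 9/√10 = 2.8460
z = (x̄−μ₀)/SE = (40.7−41)/2.8460 = -0.1054
p-value (two-sided) = 0.91605
At α=0.01: p ≥ α → fail to reject H₀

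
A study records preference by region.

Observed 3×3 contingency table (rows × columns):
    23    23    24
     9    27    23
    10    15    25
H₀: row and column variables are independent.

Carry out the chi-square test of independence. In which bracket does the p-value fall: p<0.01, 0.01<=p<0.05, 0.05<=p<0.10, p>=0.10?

p-value bracket: 0.05<=p<0.10

Row totals [70, 59, 50], col totals [42, 65, 72], n=179
χ² = (23−16.42)²/16.42 + (23−25.42)²/25.42 + (24−28.16)²/28.16 + (9−13.84)²/13.84 + (27−21.42)²/21.42 + (23−23.73)²/23.73 + (10−11.73)²/11.73 + (15−18.16)²/18.16 + (25−20.11)²/20.11 = 8.6368
df = 4
p-value (upper-tail) = 0.07085
→ bracket: 0.05<=p<0.10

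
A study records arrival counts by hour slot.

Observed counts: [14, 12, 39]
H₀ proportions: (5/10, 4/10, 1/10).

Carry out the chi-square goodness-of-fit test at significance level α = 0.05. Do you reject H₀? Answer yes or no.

reject H₀: yes

n = 65; E_i = n·p_i = [32.50, 26.00, 6.50]
χ² = (14−32.50)²/32.50 + (12−26.00)²/26.00 + (39−6.50)²/6.50 = 180.5692
df = 2
p-value (upper-tail) = 0.00000
At α=0.05: p < α → reject H₀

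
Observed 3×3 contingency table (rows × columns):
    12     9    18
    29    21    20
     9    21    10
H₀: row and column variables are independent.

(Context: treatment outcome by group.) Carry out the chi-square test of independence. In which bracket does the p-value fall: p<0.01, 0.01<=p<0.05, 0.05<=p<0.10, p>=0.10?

p-value bracket: 0.01<=p<0.05

Row totals [39, 70, 40], col totals [50, 51, 48], n=149
χ² = (12−13.09)²/13.09 + (9−13.35)²/13.35 + (18−12.56)²/12.56 + (29−23.49)²/23.49 + (21−23.96)²/23.96 + (20−22.55)²/22.55 + (9−13.42)²/13.42 + (21−13.69)²/13.69 + (10−12.89)²/12.89 = 11.8112
df = 4
p-value (upper-tail) = 0.01881
→ bracket: 0.01<=p<0.05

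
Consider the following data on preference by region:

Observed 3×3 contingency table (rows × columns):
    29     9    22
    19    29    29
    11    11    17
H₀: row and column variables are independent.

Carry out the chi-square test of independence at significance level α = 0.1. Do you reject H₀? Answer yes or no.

Row totals [60, 77, 39], col totals [59, 49, 68], n=176
χ² = (29−20.11)²/20.11 + (9−16.70)²/16.70 + (22−23.18)²/23.18 + (19−25.81)²/25.81 + (29−21.44)²/21.44 + (29−29.75)²/29.75 + (11−13.07)²/13.07 + (11−10.86)²/10.86 + (17−15.07)²/15.07 = 12.6030
df = 4
p-value (upper-tail) = 0.01339
At α=0.1: p < α → reject H₀

reject H₀: yes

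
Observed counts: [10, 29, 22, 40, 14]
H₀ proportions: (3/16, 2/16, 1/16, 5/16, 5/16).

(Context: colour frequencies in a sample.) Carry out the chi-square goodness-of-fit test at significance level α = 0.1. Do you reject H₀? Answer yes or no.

reject H₀: yes

n = 115; E_i = n·p_i = [21.56, 14.38, 7.19, 35.94, 35.94]
χ² = (10−21.56)²/21.56 + (29−14.38)²/14.38 + (22−7.19)²/7.19 + (40−35.94)²/35.94 + (14−35.94)²/35.94 = 65.4568
df = 4
p-value (upper-tail) = 0.00000
At α=0.1: p < α → reject H₀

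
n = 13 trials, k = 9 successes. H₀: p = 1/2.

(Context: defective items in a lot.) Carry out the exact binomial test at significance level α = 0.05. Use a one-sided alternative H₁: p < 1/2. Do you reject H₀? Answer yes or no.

reject H₀: no

Exact binomial: n=13, k=9, p₀=1/2=0.5000
P(X≤9) from Σ C(n,i)·p₀^i·(1−p₀)^(n−i)
p-value (one-sided, H₁ less) = 0.95386
At α=0.05: p ≥ α → fail to reject H₀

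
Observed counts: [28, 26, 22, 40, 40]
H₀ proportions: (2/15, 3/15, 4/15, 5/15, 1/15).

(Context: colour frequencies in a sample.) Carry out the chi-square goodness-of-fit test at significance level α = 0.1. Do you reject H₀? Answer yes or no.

reject H₀: yes

n = 156; E_i = n·p_i = [20.80, 31.20, 41.60, 52.00, 10.40]
χ² = (28−20.80)²/20.80 + (26−31.20)²/31.20 + (22−41.60)²/41.60 + (40−52.00)²/52.00 + (40−10.40)²/10.40 = 99.6090
df = 4
p-value (upper-tail) = 0.00000
At α=0.1: p < α → reject H₀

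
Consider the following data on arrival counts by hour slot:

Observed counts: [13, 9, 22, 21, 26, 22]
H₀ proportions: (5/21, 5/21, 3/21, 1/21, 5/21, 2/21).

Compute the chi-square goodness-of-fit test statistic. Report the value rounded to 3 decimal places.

n = 113; E_i = n·p_i = [26.90, 26.90, 16.14, 5.38, 26.90, 10.76]
χ² = (13−26.90)²/26.90 + (9−26.90)²/26.90 + (22−16.14)²/16.14 + (21−5.38)²/5.38 + (26−26.90)²/26.90 + (22−10.76)²/10.76 = 78.3292
df = 5

test statistic = 78.329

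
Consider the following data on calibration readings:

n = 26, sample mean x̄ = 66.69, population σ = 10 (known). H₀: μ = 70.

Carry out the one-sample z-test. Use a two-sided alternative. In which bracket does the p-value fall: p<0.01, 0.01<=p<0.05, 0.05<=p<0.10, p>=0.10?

p-value bracket: 0.05<=p<0.10

SE = σ/√n = 10/√26 = 1.9612
z = (x̄−μ₀)/SE = (66.69−70)/1.9612 = -1.6878
p-value (two-sided) = 0.09145
→ bracket: 0.05<=p<0.10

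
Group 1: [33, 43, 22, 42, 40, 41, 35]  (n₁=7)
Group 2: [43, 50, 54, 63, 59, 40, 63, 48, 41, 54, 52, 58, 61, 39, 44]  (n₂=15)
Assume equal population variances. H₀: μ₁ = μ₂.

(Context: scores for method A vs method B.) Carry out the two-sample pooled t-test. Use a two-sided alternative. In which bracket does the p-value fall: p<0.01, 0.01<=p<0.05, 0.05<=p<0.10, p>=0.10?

p-value bracket: p<0.01

x̄₁=36.571, s₁=7.413, n₁=7
x̄₂=51.267, s₂=8.481, n₂=15
s_p² = [6·7.413² + 14·8.481²]/20 = 66.8324
SE = √(s_p²·(1/7+1/15)) = 3.7421
t = (36.571−51.267)/3.7421 = -3.9271
df = 20
p-value (two-sided) = 0.00083
→ bracket: p<0.01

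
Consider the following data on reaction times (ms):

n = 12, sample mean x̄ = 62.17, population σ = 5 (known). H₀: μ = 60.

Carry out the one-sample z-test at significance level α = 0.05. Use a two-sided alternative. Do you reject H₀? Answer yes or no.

SE = σ/√n = 5/√12 = 1.4434
z = (x̄−μ₀)/SE = (62.17−60)/1.4434 = 1.5034
p-value (two-sided) = 0.13273
At α=0.05: p ≥ α → fail to reject H₀

reject H₀: no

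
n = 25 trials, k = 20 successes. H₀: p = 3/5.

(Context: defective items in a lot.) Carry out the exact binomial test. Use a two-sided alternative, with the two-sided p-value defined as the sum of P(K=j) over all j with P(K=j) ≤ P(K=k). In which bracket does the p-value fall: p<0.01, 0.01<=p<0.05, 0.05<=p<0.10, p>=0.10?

p-value bracket: 0.01<=p<0.05

Exact binomial: n=25, k=20, p₀=3/5=0.6000
P(X=j) = C(n,j)·p₀^j·(1−p₀)^(n−j); p = Σ P(X=j) over j with P(X=j) ≤ P(X=20)
p-value (two-sided) = 0.04253
→ bracket: 0.01<=p<0.05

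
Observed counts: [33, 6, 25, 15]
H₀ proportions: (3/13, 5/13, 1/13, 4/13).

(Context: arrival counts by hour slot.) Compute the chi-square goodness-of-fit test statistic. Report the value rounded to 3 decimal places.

n = 79; E_i = n·p_i = [18.23, 30.38, 6.08, 24.31]
χ² = (33−18.23)²/18.23 + (6−30.38)²/30.38 + (25−6.08)²/6.08 + (15−24.31)²/24.31 = 94.0234
df = 3

test statistic = 94.023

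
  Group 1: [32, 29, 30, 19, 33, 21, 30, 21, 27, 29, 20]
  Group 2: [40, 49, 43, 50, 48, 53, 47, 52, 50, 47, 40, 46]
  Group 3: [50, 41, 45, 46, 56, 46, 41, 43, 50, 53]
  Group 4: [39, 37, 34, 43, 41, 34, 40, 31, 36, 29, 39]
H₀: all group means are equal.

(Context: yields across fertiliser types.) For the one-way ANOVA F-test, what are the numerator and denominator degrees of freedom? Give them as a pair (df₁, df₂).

k = 4 groups, N = 44 total
df = (k−1, N−k) = (4−1, 44−4) = (3, 40)

degrees of freedom = [3, 40]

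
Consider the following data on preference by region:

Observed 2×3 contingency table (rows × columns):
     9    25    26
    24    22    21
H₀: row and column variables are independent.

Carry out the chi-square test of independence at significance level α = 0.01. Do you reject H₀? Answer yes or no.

reject H₀: no

Row totals [60, 67], col totals [33, 47, 47], n=127
χ² = (9−15.59)²/15.59 + (25−22.20)²/22.20 + (26−22.20)²/22.20 + (24−17.41)²/17.41 + (22−24.80)²/24.80 + (21−24.80)²/24.80 = 7.1776
df = 2
p-value (upper-tail) = 0.02763
At α=0.01: p ≥ α → fail to reject H₀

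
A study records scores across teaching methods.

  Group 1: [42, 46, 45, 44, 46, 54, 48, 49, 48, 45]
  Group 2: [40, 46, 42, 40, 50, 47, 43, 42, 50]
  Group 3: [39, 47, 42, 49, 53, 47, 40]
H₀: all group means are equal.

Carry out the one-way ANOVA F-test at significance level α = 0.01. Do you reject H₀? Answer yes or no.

Group means [46.70, 44.44, 45.29], grand mean 45.538
SSB = Σnᵢ(x̄ᵢ−x̄)² = 24.711; SSW = ΣΣ(x−x̄ᵢ)² = 379.751
MSB = 24.711/2 = 12.3554; MSW = 379.751/23 = 16.5109
F = MSB/MSW = 0.7483
df = (2, 23)
p-value (upper-tail) = 0.48434
At α=0.01: p ≥ α → fail to reject H₀

reject H₀: no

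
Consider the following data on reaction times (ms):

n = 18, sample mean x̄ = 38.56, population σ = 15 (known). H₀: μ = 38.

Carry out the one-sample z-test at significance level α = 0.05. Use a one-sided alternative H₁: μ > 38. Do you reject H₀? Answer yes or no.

SE = σ/√n = 15/√18 = 3.5355
z = (x̄−μ₀)/SE = (38.56−38)/3.5355 = 0.1584
p-value (one-sided, H₁ greater) = 0.43707
At α=0.05: p ≥ α → fail to reject H₀

reject H₀: no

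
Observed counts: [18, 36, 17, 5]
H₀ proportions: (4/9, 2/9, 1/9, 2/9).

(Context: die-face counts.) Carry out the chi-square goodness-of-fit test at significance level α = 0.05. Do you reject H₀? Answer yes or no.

n = 76; E_i = n·p_i = [33.78, 16.89, 8.44, 16.89]
χ² = (18−33.78)²/33.78 + (36−16.89)²/16.89 + (17−8.44)²/8.44 + (5−16.89)²/16.89 = 46.0329
df = 3
p-value (upper-tail) = 0.00000
At α=0.05: p < α → reject H₀

reject H₀: yes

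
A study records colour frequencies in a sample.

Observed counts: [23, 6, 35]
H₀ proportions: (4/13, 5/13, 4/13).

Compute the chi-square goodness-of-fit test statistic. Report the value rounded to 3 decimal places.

n = 64; E_i = n·p_i = [19.69, 24.62, 19.69]
χ² = (23−19.69)²/19.69 + (6−24.62)²/24.62 + (35−19.69)²/19.69 = 26.5328
df = 2

test statistic = 26.533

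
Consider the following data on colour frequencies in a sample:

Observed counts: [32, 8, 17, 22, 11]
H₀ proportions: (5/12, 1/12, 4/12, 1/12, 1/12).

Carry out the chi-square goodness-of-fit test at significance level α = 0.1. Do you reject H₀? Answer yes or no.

n = 90; E_i = n·p_i = [37.50, 7.50, 30.00, 7.50, 7.50]
χ² = (32−37.50)²/37.50 + (8−7.50)²/7.50 + (17−30.00)²/30.00 + (22−7.50)²/7.50 + (11−7.50)²/7.50 = 36.1400
df = 4
p-value (upper-tail) = 0.00000
At α=0.1: p < α → reject H₀

reject H₀: yes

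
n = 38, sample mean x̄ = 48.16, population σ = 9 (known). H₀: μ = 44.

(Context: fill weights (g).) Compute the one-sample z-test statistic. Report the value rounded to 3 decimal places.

test statistic = 2.849

SE = σ/√n = 9/√38 = 1.4600
z = (x̄−μ₀)/SE = (48.16−44)/1.4600 = 2.8493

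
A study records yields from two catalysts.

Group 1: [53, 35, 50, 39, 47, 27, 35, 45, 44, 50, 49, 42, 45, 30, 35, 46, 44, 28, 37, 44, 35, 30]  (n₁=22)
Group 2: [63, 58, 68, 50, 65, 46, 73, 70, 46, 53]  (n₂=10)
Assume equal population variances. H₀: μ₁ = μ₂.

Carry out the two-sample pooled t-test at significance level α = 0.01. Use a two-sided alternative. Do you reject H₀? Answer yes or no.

x̄₁=40.455, s₁=7.732, n₁=22
x̄₂=59.200, s₂=10.031, n₂=10
s_p² = [21·7.732² + 9·10.031²]/30 = 72.0352
SE = √(s_p²·(1/22+1/10)) = 3.2369
t = (40.455−59.200)/3.2369 = -5.7911
df = 30
p-value (two-sided) = 0.00000
At α=0.01: p < α → reject H₀

reject H₀: yes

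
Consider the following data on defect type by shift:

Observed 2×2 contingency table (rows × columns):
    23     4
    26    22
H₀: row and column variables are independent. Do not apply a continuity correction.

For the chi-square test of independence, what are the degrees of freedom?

degrees of freedom = 1

df = (r−1)(c−1) = (2−1)·(2−1) = 1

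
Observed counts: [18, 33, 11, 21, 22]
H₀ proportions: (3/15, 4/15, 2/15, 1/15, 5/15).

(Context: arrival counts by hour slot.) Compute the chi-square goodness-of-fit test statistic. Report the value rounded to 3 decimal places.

n = 105; E_i = n·p_i = [21.00, 28.00, 14.00, 7.00, 35.00]
χ² = (18−21.00)²/21.00 + (33−28.00)²/28.00 + (11−14.00)²/14.00 + (21−7.00)²/7.00 + (22−35.00)²/35.00 = 34.7929
df = 4

test statistic = 34.793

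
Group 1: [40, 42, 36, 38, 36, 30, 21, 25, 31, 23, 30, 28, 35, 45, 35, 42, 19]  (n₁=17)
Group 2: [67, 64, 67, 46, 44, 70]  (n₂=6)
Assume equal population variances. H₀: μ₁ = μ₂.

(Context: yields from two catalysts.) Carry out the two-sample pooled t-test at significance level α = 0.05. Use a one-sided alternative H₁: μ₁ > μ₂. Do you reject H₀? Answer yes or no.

reject H₀: no

x̄₁=32.706, s₁=7.728, n₁=17
x̄₂=59.667, s₂=11.535, n₂=6
s_p² = [16·7.728² + 5·11.535²]/21 = 77.1839
SE = √(s_p²·(1/17+1/6)) = 4.1718
t = (32.706−59.667)/4.1718 = -6.4626
df = 21
p-value (one-sided, H₁ greater) = 1.00000
At α=0.05: p ≥ α → fail to reject H₀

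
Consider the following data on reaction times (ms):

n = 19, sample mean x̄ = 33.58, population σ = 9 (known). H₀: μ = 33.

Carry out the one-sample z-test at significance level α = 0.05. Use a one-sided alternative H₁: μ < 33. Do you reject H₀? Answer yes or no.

SE = σ/√n = 9/√19 = 2.0647
z = (x̄−μ₀)/SE = (33.58−33)/2.0647 = 0.2809
p-value (one-sided, H₁ less) = 0.61061
At α=0.05: p ≥ α → fail to reject H₀

reject H₀: no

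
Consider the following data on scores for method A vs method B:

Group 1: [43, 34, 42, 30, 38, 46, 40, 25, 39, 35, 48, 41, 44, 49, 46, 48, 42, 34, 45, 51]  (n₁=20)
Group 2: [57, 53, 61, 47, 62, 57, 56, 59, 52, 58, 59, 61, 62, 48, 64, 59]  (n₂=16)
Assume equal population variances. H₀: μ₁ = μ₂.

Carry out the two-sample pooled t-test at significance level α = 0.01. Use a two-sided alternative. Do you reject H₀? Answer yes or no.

reject H₀: yes

x̄₁=41.000, s₁=6.759, n₁=20
x̄₂=57.188, s₂=4.943, n₂=16
s_p² = [19·6.759² + 15·4.943²]/34 = 36.3070
SE = √(s_p²·(1/20+1/16)) = 2.0210
t = (41.000−57.188)/2.0210 = -8.0096
df = 34
p-value (two-sided) = 0.00000
At α=0.01: p < α → reject H₀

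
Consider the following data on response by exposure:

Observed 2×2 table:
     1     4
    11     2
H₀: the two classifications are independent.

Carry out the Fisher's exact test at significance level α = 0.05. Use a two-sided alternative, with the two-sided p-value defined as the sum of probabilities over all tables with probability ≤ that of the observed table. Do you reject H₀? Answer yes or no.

reject H₀: yes

Margins: r₁=5, r₂=13, c₁=12, c₂=6, n=18
p_obs = C(5,1)·C(13,11)/C(18,12); sum pmf over tables with pmf ≤ p_obs
p-value (two-sided) = 0.02171
At α=0.05: p < α → reject H₀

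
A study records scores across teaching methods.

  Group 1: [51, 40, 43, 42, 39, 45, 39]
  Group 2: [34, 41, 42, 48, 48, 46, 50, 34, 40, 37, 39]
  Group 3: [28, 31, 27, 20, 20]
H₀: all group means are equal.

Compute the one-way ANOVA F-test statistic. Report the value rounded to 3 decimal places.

Group means [42.71, 41.73, 25.20], grand mean 38.435
SSB = Σnᵢ(x̄ᵢ−x̄)² = 1123.242; SSW = ΣΣ(x−x̄ᵢ)² = 526.410
MSB = 1123.242/2 = 561.6209; MSW = 526.410/20 = 26.3205
F = MSB/MSW = 21.3378
df = (2, 20)

test statistic = 21.338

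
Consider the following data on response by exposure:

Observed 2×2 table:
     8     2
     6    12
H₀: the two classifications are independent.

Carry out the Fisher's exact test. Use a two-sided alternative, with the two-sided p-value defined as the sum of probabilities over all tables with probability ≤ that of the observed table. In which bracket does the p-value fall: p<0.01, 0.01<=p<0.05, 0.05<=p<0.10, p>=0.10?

Margins: r₁=10, r₂=18, c₁=14, c₂=14, n=28
p_obs = C(10,8)·C(18,6)/C(28,14); sum pmf over tables with pmf ≤ p_obs
p-value (two-sided) = 0.04607
→ bracket: 0.01<=p<0.05

p-value bracket: 0.01<=p<0.05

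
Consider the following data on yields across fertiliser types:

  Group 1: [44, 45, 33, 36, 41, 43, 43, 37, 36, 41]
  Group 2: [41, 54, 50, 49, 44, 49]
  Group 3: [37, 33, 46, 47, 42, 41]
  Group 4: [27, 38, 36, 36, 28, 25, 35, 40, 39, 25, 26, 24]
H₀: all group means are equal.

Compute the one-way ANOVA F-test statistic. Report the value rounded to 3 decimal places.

test statistic = 13.957

Group means [39.90, 47.83, 41.00, 31.58], grand mean 38.559
SSB = Σnᵢ(x̄ᵢ−x̄)² = 1153.732; SSW = ΣΣ(x−x̄ᵢ)² = 826.650
MSB = 1153.732/3 = 384.5775; MSW = 826.650/30 = 27.5550
F = MSB/MSW = 13.9567
df = (3, 30)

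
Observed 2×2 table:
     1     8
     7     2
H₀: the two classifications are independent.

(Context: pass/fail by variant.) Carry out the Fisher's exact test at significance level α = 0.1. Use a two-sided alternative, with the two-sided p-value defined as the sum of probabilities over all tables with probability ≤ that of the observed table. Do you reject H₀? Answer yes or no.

Margins: r₁=9, r₂=9, c₁=8, c₂=10, n=18
p_obs = C(9,1)·C(9,7)/C(18,8); sum pmf over tables with pmf ≤ p_obs
p-value (two-sided) = 0.01522
At α=0.1: p < α → reject H₀

reject H₀: yes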